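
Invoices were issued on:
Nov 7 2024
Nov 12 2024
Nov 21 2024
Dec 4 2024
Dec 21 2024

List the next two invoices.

Jan 11 2025, Feb 5 2025

Intervals are 5, 9, 13, 17 days — an arithmetic progression with common difference 4.
Next gap: 21 days. Dec 21 2024 + 21 days = Jan 11 2025.
Next gap: 25 days. Jan 11 2025 + 25 days = Feb 5 2025.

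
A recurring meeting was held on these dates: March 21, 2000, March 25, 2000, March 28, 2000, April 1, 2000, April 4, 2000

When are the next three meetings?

The gap pattern 4, 3, 4, 3 repeats every 2 events.
These are the Tuesdays and Saturdays of each week.
The following Saturday is April 8, 2000.
The following Tuesday is April 11, 2000.
Next Saturday: April 15, 2000.

April 8, 2000; April 11, 2000; April 15, 2000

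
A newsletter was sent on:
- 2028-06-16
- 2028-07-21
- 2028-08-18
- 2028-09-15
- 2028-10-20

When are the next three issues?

All dates are Fridays, 35, 28, 28, 35 days apart.
Specifically, the 3rd Friday of each month.
3rd Friday of November 2028: 2028-11-17.
December 2028 — 3rd Friday is 2028-12-15.
January 2029 — 3rd Friday is 2029-01-19.

2028-11-17, 2028-12-15, 2029-01-19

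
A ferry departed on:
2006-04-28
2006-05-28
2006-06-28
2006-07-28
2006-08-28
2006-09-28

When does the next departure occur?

2006-10-28

The day-of-month is always 28 (30, 31, 30, 31, 31 days between events).
So this recurs on the 28th of each month.
October 2006: 2006-10-28.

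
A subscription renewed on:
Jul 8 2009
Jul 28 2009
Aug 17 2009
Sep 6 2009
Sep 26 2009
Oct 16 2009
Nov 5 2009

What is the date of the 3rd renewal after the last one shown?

Every event comes 20 days after the last (20, 20, 20, 20, 20, 20).
Nov 5 2009 + 20 days = Nov 25 2009.
Nov 25 2009 + 20 days = Dec 15 2009.
Dec 15 2009 + 20 days = Jan 4 2010.

Jan 4 2010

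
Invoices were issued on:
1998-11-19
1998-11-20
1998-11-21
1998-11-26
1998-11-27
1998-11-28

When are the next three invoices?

Every event lands on a Thursday or Friday or Saturday (gaps cycle 1, 1, 5, 1, 1).
So the schedule is: every Thursday, Friday and Saturday.
Next Thursday: 1998-12-03.
Next Friday: 1998-12-04.
The following Saturday is 1998-12-05.

1998-12-03, 1998-12-04, 1998-12-05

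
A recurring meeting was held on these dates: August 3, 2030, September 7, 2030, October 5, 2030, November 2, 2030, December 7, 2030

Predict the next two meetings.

January 4, 2031; February 1, 2031

Gaps: 35, 28, 28, 35 days — a mix of 28 and 35. Every date is a Saturday.
Each is the 1st Saturday of its month.
1st Saturday of January 2031: January 4, 2031.
February 2031 — 1st Saturday is February 1, 2031.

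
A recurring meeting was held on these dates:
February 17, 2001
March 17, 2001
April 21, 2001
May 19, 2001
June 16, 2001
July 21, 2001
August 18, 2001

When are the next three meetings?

These are Saturdays at 28- or 35-day spacing (28, 35, 28, 28, 35, 28).
The pattern: 3rd Saturday of the month.
3rd Saturday of September 2001: September 15, 2001.
October 2001 — 3rd Saturday is October 20, 2001.
November 2001 — 3rd Saturday is November 17, 2001.

September 15, 2001; October 20, 2001; November 17, 2001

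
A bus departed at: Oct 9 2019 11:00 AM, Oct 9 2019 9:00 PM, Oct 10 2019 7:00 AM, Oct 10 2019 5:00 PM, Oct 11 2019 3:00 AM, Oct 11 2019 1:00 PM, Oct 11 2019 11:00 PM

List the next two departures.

Gaps: 10, 10, 10, 10, 10, 10 hours — each event is 10 hours after the previous one.
Oct 11 2019 11:00 PM + 10 h = Oct 12 2019 9:00 AM.
Oct 12 2019 9:00 AM + 10 h = Oct 12 2019 7:00 PM.

Oct 12 2019 9:00 AM, Oct 12 2019 7:00 PM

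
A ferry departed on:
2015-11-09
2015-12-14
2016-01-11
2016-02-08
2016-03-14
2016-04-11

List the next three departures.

These are Mondays at 28- or 35-day spacing (35, 28, 28, 35, 28).
The pattern: 2nd Monday of the month.
May 2016 — 2nd Monday is 2016-05-09.
June 2016 — 2nd Monday is 2016-06-13.
2nd Monday of July 2016: 2016-07-11.

2016-05-09, 2016-06-13, 2016-07-11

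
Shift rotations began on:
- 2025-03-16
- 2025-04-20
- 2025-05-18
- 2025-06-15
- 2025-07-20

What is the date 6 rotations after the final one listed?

2026-01-18

These are Sundays at 28- or 35-day spacing (35, 28, 28, 35).
The pattern: 3rd Sunday of the month.
3rd Sunday of August 2025: 2025-08-17.
September 2025 — 3rd Sunday is 2025-09-21.
3rd Sunday of October 2025: 2025-10-19.
3rd Sunday of November 2025: 2025-11-16.
December 2025 — 3rd Sunday is 2025-12-21.
January 2026 — 3rd Sunday is 2026-01-18.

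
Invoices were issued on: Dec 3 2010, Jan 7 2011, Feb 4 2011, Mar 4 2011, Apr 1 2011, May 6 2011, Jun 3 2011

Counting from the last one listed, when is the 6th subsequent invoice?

Gaps: 35, 28, 28, 28, 35, 28 days — a mix of 28 and 35. Every date is a Friday.
Each is the 1st Friday of its month.
1st Friday of July 2011: Jul 1 2011.
1st Friday of August 2011: Aug 5 2011.
September 2011 — 1st Friday is Sep 2 2011.
October 2011 — 1st Friday is Oct 7 2011.
1st Friday of November 2011: Nov 4 2011.
1st Friday of December 2011: Dec 2 2011.

Dec 2 2011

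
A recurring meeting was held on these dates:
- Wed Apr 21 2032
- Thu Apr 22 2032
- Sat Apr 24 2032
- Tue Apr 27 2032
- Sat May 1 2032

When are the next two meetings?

Thu May 6 2032, Wed May 12 2032

The spacing grows by 1 each time: 1, 2, 3, 4 days.
Next gap: 5 days. Sat May 1 2032 + 5 days = Thu May 6 2032.
Next gap: 6 days. Thu May 6 2032 + 6 days = Wed May 12 2032.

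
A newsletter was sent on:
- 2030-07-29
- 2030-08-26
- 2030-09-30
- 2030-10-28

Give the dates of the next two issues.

All Mondays; the gaps (28, 35, 28) vary with month length.
This is the last Monday of each month.
Last Monday of November 2030: 2030-11-25.
December 2030 ends with Monday 2030-12-30.

2030-11-25, 2030-12-30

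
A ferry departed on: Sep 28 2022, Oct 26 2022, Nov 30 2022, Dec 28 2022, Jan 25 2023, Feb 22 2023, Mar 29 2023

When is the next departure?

All Wednesdays; the gaps (28, 35, 28, 28, 28, 35) vary with month length.
This is the last Wednesday of each month.
April 2023 ends with Wednesday Apr 26 2023.

Apr 26 2023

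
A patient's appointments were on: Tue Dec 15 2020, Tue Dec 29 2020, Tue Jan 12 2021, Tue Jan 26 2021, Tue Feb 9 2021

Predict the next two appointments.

The spacing is 14, 14, 14, 14 days — always 14 days.
Tue Feb 9 2021 + 14 days = Tue Feb 23 2021.
Tue Feb 23 2021 + 14 days = Tue Mar 9 2021.

Tue Feb 23 2021, Tue Mar 9 2021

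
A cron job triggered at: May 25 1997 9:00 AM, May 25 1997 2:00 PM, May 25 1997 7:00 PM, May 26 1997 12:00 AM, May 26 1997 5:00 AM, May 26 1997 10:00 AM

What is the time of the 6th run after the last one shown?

May 27 1997 4:00 PM

Gaps: 5, 5, 5, 5, 5 hours — each event is 5 hours after the previous one.
May 26 1997 10:00 AM + 5 h = May 26 1997 3:00 PM.
May 26 1997 3:00 PM + 5 h = May 26 1997 8:00 PM.
May 26 1997 8:00 PM + 5 h = May 27 1997 1:00 AM.
May 27 1997 1:00 AM + 5 h = May 27 1997 6:00 AM.
May 27 1997 6:00 AM + 5 h = May 27 1997 11:00 AM.
May 27 1997 11:00 AM + 5 h = May 27 1997 4:00 PM.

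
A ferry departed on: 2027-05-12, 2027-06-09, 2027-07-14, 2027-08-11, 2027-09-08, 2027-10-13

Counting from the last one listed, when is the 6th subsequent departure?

All dates are Wednesdays, 28, 35, 28, 28, 35 days apart.
Specifically, the 2nd Wednesday of each month.
November 2027 — 2nd Wednesday is 2027-11-10.
2nd Wednesday of December 2027: 2027-12-08.
January 2028 — 2nd Wednesday is 2028-01-12.
February 2028 — 2nd Wednesday is 2028-02-09.
2nd Wednesday of March 2028: 2028-03-08.
April 2028 — 2nd Wednesday is 2028-04-12.

2028-04-12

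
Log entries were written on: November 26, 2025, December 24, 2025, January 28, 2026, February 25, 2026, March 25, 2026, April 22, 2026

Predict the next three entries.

May 27, 2026; June 24, 2026; July 22, 2026

Gaps: 28, 35, 28, 28, 28 days — a mix of 28 and 35. Every date is a Wednesday.
Each is the 4th Wednesday of its month.
May 2026 — 4th Wednesday is May 27, 2026.
4th Wednesday of June 2026: June 24, 2026.
4th Wednesday of July 2026: July 22, 2026.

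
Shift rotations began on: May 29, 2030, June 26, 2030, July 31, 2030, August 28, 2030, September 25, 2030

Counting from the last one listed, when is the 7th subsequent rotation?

April 30, 2031

These are Wednesdays with 28, 35, 28, 28-day gaps.
Each is the final Wednesday of its month — May 29, 2030 is past the 28th, so '4th Wednesday' doesn't fit.
October 2030 ends with Wednesday October 30, 2030.
Last Wednesday of November 2030: November 27, 2030.
December 2030 ends with Wednesday December 25, 2030.
January 2031 ends with Wednesday January 29, 2031.
Last Wednesday of February 2031: February 26, 2031.
Last Wednesday of March 2031: March 26, 2031.
April 2031 ends with Wednesday April 30, 2031.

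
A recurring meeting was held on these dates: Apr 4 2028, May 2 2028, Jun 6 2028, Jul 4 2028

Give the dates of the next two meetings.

Aug 1 2028, Sep 5 2028

Gaps: 28, 35, 28 days — a mix of 28 and 35. Every date is a Tuesday.
Each is the 1st Tuesday of its month.
August 2028 — 1st Tuesday is Aug 1 2028.
September 2028 — 1st Tuesday is Sep 5 2028.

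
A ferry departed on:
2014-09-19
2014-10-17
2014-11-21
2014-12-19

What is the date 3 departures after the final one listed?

2015-03-20

All dates are Fridays, 28, 35, 28 days apart.
Specifically, the 3rd Friday of each month.
January 2015 — 3rd Friday is 2015-01-16.
3rd Friday of February 2015: 2015-02-20.
3rd Friday of March 2015: 2015-03-20.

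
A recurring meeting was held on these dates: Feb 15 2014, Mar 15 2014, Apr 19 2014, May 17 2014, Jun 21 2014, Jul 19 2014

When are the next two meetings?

Aug 16 2014, Sep 20 2014

All dates are Saturdays, 28, 35, 28, 35, 28 days apart.
Specifically, the 3rd Saturday of each month.
3rd Saturday of August 2014: Aug 16 2014.
September 2014 — 3rd Saturday is Sep 20 2014.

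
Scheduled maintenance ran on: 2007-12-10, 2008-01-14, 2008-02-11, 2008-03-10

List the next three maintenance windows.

2008-04-14, 2008-05-12, 2008-06-09

These are Mondays at 28- or 35-day spacing (35, 28, 28).
The pattern: 2nd Monday of the month.
2nd Monday of April 2008: 2008-04-14.
May 2008 — 2nd Monday is 2008-05-12.
June 2008 — 2nd Monday is 2008-06-09.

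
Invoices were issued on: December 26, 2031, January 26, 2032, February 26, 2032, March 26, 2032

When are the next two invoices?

April 26, 2032; May 26, 2032

Gaps: 31, 31, 29 days — not constant. Every event is on the 26th of the month.
Pattern: the 26th of each month.
April 2032: April 26, 2032.
Next: May 2032 → May 26, 2032.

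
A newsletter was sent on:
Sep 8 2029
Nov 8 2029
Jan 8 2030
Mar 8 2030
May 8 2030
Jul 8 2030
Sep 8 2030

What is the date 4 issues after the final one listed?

May 8 2031

Gaps: 61, 61, 59, 61, 61, 62 days — not constant. Every event is on the 8th of the month.
Pattern: the 8th of every 2 months.
November 2030: Nov 8 2030.
Next: January 2031 → Jan 8 2031.
March 2031: Mar 8 2031.
Next: May 2031 → May 8 2031.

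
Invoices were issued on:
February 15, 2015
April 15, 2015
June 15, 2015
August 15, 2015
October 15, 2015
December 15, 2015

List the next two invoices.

Gaps: 59, 61, 61, 61, 61 days — not constant. Every event is on the 15th of the month.
Pattern: the 15th of every 2 months.
Next: February 2016 → February 15, 2016.
April 2016: April 15, 2016.

February 15, 2016; April 15, 2016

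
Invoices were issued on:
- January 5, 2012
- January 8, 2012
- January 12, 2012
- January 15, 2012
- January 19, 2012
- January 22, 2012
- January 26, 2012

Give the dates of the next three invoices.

January 29, 2012; February 2, 2012; February 5, 2012

Gaps: 3, 4, 3, 4, 3, 4 days — not constant, but cyclic with period 2.
The events fall on every Thursday and Sunday.
The following Sunday is January 29, 2012.
Next Thursday: February 2, 2012.
Next Sunday: February 5, 2012.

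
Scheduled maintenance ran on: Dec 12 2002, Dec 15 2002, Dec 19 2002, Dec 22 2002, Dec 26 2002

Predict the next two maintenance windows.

Dec 29 2002, Jan 2 2003

Gaps: 3, 4, 3, 4 days — not constant, but cyclic with period 2.
The events fall on every Thursday and Sunday.
Next Sunday: Dec 29 2002.
Next Thursday: Jan 2 2003.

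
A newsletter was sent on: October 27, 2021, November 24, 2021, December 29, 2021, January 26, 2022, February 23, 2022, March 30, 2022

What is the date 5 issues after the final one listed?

August 31, 2022

These are Wednesdays with 28, 35, 28, 28, 35-day gaps.
Each is the final Wednesday of its month — December 29, 2021 is past the 28th, so '4th Wednesday' doesn't fit.
Last Wednesday of April 2022: April 27, 2022.
May 2022 ends with Wednesday May 25, 2022.
June 2022 ends with Wednesday June 29, 2022.
Last Wednesday of July 2022: July 27, 2022.
Last Wednesday of August 2022: August 31, 2022.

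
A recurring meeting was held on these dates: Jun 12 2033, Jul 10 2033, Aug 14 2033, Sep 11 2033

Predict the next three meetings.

All dates are Sundays, 28, 35, 28 days apart.
Specifically, the 2nd Sunday of each month.
2nd Sunday of October 2033: Oct 9 2033.
2nd Sunday of November 2033: Nov 13 2033.
2nd Sunday of December 2033: Dec 11 2033.

Oct 9 2033, Nov 13 2033, Dec 11 2033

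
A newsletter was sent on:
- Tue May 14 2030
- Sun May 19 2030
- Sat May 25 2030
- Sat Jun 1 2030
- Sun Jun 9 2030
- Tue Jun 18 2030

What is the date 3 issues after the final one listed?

Sun Jul 21 2030

Intervals are 5, 6, 7, 8, 9 days — an arithmetic progression with common difference 1.
Next gap: 10 days. Tue Jun 18 2030 + 10 days = Fri Jun 28 2030.
Next gap: 11 days. Fri Jun 28 2030 + 11 days = Tue Jul 9 2030.
Next gap: 12 days. Tue Jul 9 2030 + 12 days = Sun Jul 21 2030.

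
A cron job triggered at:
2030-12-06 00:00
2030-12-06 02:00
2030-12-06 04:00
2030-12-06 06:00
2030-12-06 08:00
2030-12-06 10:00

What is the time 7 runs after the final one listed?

Spacing: 2, 2, 2, 2, 2 h — constant 2 h.
2030-12-06 10:00 + 2 h = 2030-12-06 12:00.
2030-12-06 12:00 + 2 h = 2030-12-06 14:00.
2030-12-06 14:00 + 2 h = 2030-12-06 16:00.
2030-12-06 16:00 + 2 h = 2030-12-06 18:00.
2030-12-06 18:00 + 2 h = 2030-12-06 20:00.
2030-12-06 20:00 + 2 h = 2030-12-06 22:00.
2030-12-06 22:00 + 2 h = 2030-12-07 00:00.

2030-12-07 00:00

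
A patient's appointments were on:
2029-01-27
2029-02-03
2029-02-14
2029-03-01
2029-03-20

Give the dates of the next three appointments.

2029-04-12, 2029-05-09, 2029-06-09

Intervals are 7, 11, 15, 19 days — an arithmetic progression with common difference 4.
Next gap: 23 days. 2029-03-20 + 23 days = 2029-04-12.
Next gap: 27 days. 2029-04-12 + 27 days = 2029-05-09.
Next gap: 31 days. 2029-05-09 + 31 days = 2029-06-09.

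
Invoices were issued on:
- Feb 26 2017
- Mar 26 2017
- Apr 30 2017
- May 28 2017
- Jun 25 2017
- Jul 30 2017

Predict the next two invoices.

Aug 27 2017, Sep 24 2017

These are Sundays with 28, 35, 28, 28, 35-day gaps.
Each is the final Sunday of its month — Apr 30 2017 is past the 28th, so '4th Sunday' doesn't fit.
August 2017 ends with Sunday Aug 27 2017.
September 2017 ends with Sunday Sep 24 2017.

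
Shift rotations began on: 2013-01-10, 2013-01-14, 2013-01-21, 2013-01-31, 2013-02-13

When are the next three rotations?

2013-03-01, 2013-03-20, 2013-04-11

Gaps: 4, 7, 10, 13 days — each gap is 3 larger than the previous one.
Next gap: 16 days. 2013-02-13 + 16 days = 2013-03-01.
Next gap: 19 days. 2013-03-01 + 19 days = 2013-03-20.
Next gap: 22 days. 2013-03-20 + 22 days = 2013-04-11.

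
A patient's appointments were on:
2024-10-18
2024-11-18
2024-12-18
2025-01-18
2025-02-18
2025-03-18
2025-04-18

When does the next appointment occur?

2025-05-18

The day-of-month is always 18 (31, 30, 31, 31, 28, 31 days between events).
So this recurs on the 18th of each month.
Next: May 2025 → 2025-05-18.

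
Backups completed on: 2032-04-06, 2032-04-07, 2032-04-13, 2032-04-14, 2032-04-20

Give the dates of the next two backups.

2032-04-21, 2032-04-27

Every event lands on a Tuesday or Wednesday (gaps cycle 1, 6, 1, 6).
So the schedule is: every Tuesday and Wednesday.
Next Wednesday: 2032-04-21.
The following Tuesday is 2032-04-27.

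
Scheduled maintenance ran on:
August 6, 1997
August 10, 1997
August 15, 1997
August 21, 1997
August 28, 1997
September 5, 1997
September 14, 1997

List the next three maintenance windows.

September 24, 1997; October 5, 1997; October 17, 1997

The spacing grows by 1 each time: 4, 5, 6, 7, 8, 9 days.
Next gap: 10 days. September 14, 1997 + 10 days = September 24, 1997.
Next gap: 11 days. September 24, 1997 + 11 days = October 5, 1997.
Next gap: 12 days. October 5, 1997 + 12 days = October 17, 1997.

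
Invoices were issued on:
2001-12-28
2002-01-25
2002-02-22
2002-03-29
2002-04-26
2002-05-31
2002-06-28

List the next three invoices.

2002-07-26, 2002-08-30, 2002-09-27

These are Fridays with 28, 28, 35, 28, 35, 28-day gaps.
Each is the final Friday of its month — 2002-03-29 is past the 28th, so '4th Friday' doesn't fit.
Last Friday of July 2002: 2002-07-26.
Last Friday of August 2002: 2002-08-30.
September 2002 ends with Friday 2002-09-27.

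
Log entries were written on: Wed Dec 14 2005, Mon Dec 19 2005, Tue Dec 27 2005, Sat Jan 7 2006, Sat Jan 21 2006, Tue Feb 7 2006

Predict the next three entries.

Mon Feb 27 2006, Wed Mar 22 2006, Mon Apr 17 2006

The spacing grows by 3 each time: 5, 8, 11, 14, 17 days.
Next gap: 20 days. Tue Feb 7 2006 + 20 days = Mon Feb 27 2006.
Next gap: 23 days. Mon Feb 27 2006 + 23 days = Wed Mar 22 2006.
Next gap: 26 days. Wed Mar 22 2006 + 26 days = Mon Apr 17 2006.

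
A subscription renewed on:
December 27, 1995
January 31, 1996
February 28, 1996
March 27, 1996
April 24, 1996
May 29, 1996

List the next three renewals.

All Wednesdays; the gaps (35, 28, 28, 28, 35) vary with month length.
This is the last Wednesday of each month.
Last Wednesday of June 1996: June 26, 1996.
Last Wednesday of July 1996: July 31, 1996.
Last Wednesday of August 1996: August 28, 1996.

June 26, 1996; July 31, 1996; August 28, 1996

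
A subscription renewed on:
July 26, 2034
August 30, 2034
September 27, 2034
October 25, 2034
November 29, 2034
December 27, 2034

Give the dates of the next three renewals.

January 31, 2035; February 28, 2035; March 28, 2035

These are Wednesdays with 35, 28, 28, 35, 28-day gaps.
Each is the final Wednesday of its month — August 30, 2034 is past the 28th, so '4th Wednesday' doesn't fit.
Last Wednesday of January 2035: January 31, 2035.
February 2035 ends with Wednesday February 28, 2035.
Last Wednesday of March 2035: March 28, 2035.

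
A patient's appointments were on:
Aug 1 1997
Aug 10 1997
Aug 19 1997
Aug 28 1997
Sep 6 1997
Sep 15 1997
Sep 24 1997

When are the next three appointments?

Gaps between consecutive events: 9, 9, 9, 9, 9, 9 days — a constant 9-day interval.
Sep 24 1997 + 9 days = Oct 3 1997.
Oct 3 1997 + 9 days = Oct 12 1997.
Oct 12 1997 + 9 days = Oct 21 1997.

Oct 3 1997, Oct 12 1997, Oct 21 1997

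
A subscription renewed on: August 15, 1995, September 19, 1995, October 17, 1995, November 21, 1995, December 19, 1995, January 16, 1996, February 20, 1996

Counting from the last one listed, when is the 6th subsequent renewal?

August 20, 1996

These are Tuesdays at 28- or 35-day spacing (35, 28, 35, 28, 28, 35).
The pattern: 3rd Tuesday of the month.
March 1996 — 3rd Tuesday is March 19, 1996.
3rd Tuesday of April 1996: April 16, 1996.
3rd Tuesday of May 1996: May 21, 1996.
June 1996 — 3rd Tuesday is June 18, 1996.
July 1996 — 3rd Tuesday is July 16, 1996.
August 1996 — 3rd Tuesday is August 20, 1996.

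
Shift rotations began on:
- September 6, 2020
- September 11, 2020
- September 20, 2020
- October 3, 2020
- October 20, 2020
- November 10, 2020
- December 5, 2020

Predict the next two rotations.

January 3, 2021; February 5, 2021

Gaps: 5, 9, 13, 17, 21, 25 days — each gap is 4 larger than the previous one.
Next gap: 29 days. December 5, 2020 + 29 days = January 3, 2021.
Next gap: 33 days. January 3, 2021 + 33 days = February 5, 2021.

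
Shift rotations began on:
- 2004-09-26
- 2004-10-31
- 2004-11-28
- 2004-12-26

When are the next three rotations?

2005-01-30, 2005-02-27, 2005-03-27

All Sundays; the gaps (35, 28, 28) vary with month length.
This is the last Sunday of each month.
Last Sunday of January 2005: 2005-01-30.
Last Sunday of February 2005: 2005-02-27.
Last Sunday of March 2005: 2005-03-27.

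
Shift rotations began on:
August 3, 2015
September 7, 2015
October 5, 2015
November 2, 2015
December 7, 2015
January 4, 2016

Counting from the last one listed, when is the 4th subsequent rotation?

Gaps: 35, 28, 28, 35, 28 days — a mix of 28 and 35. Every date is a Monday.
Each is the 1st Monday of its month.
1st Monday of February 2016: February 1, 2016.
March 2016 — 1st Monday is March 7, 2016.
1st Monday of April 2016: April 4, 2016.
1st Monday of May 2016: May 2, 2016.

May 2, 2016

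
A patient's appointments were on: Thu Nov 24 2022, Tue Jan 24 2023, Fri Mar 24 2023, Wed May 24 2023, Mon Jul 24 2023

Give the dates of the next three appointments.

Sun Sep 24 2023, Fri Nov 24 2023, Wed Jan 24 2024

Gaps: 61, 59, 61, 61 days — not constant. Every event is on the 24th of the month.
Pattern: the 24th of every 2 months.
September 2023: Sun Sep 24 2023.
November 2023: Fri Nov 24 2023.
January 2024: Wed Jan 24 2024.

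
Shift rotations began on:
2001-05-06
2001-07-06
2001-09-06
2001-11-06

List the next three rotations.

2002-01-06, 2002-03-06, 2002-05-06

Each date is the 6th; the gaps (61, 62, 61) track the month lengths.
The rule is the 6th of every 2 months.
Next: January 2002 → 2002-01-06.
March 2002: 2002-03-06.
May 2002: 2002-05-06.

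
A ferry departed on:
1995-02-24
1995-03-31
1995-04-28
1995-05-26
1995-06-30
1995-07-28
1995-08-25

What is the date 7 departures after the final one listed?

All Fridays; the gaps (35, 28, 28, 35, 28, 28) vary with month length.
This is the last Friday of each month.
September 1995 ends with Friday 1995-09-29.
October 1995 ends with Friday 1995-10-27.
November 1995 ends with Friday 1995-11-24.
December 1995 ends with Friday 1995-12-29.
Last Friday of January 1996: 1996-01-26.
February 1996 ends with Friday 1996-02-23.
March 1996 ends with Friday 1996-03-29.

1996-03-29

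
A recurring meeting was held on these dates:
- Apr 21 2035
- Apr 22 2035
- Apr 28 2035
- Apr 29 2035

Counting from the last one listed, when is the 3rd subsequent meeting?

Gaps: 1, 6, 1 days — not constant, but cyclic with period 2.
The events fall on every Saturday and Sunday.
Next Saturday: May 5 2035.
The following Sunday is May 6 2035.
The following Saturday is May 12 2035.

May 12 2035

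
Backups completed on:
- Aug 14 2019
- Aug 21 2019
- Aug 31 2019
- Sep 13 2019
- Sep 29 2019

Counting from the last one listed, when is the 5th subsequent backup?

The spacing grows by 3 each time: 7, 10, 13, 16 days.
Next gap: 19 days. Sep 29 2019 + 19 days = Oct 18 2019.
Next gap: 22 days. Oct 18 2019 + 22 days = Nov 9 2019.
Next gap: 25 days. Nov 9 2019 + 25 days = Dec 4 2019.
Next gap: 28 days. Dec 4 2019 + 28 days = Jan 1 2020.
Next gap: 31 days. Jan 1 2020 + 31 days = Feb 1 2020.

Feb 1 2020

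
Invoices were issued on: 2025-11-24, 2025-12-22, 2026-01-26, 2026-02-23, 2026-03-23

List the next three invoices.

2026-04-27, 2026-05-25, 2026-06-22

These are Mondays at 28- or 35-day spacing (28, 35, 28, 28).
The pattern: 4th Monday of the month.
April 2026 — 4th Monday is 2026-04-27.
4th Monday of May 2026: 2026-05-25.
4th Monday of June 2026: 2026-06-22.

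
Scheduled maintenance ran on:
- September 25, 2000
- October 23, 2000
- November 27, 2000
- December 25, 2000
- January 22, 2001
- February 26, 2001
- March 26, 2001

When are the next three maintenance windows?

April 23, 2001; May 28, 2001; June 25, 2001

These are Mondays at 28- or 35-day spacing (28, 35, 28, 28, 35, 28).
The pattern: 4th Monday of the month.
April 2001 — 4th Monday is April 23, 2001.
May 2001 — 4th Monday is May 28, 2001.
June 2001 — 4th Monday is June 25, 2001.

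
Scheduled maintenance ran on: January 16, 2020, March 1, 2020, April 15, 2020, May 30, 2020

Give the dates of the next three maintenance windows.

Every event comes 45 days after the last (45, 45, 45).
May 30, 2020 + 45 days = July 14, 2020.
July 14, 2020 + 45 days = August 28, 2020.
August 28, 2020 + 45 days = October 12, 2020.

July 14, 2020; August 28, 2020; October 12, 2020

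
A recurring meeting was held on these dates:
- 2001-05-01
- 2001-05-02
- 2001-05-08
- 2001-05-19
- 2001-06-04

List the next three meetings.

Intervals are 1, 6, 11, 16 days — an arithmetic progression with common difference 5.
Next gap: 21 days. 2001-06-04 + 21 days = 2001-06-25.
Next gap: 26 days. 2001-06-25 + 26 days = 2001-07-21.
Next gap: 31 days. 2001-07-21 + 31 days = 2001-08-21.

2001-06-25, 2001-07-21, 2001-08-21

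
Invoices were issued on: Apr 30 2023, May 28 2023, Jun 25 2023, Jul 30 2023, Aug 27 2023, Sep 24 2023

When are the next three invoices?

Oct 29 2023, Nov 26 2023, Dec 31 2023

These are Sundays with 28, 28, 35, 28, 28-day gaps.
Each is the final Sunday of its month — Apr 30 2023 is past the 28th, so '4th Sunday' doesn't fit.
Last Sunday of October 2023: Oct 29 2023.
November 2023 ends with Sunday Nov 26 2023.
Last Sunday of December 2023: Dec 31 2023.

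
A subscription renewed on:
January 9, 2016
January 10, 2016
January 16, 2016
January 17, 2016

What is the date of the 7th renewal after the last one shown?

Gaps: 1, 6, 1 days — not constant, but cyclic with period 2.
The events fall on every Saturday and Sunday.
The following Saturday is January 23, 2016.
Next Sunday: January 24, 2016.
The following Saturday is January 30, 2016.
Next Sunday: January 31, 2016.
Next Saturday: February 6, 2016.
Next Sunday: February 7, 2016.
The following Saturday is February 13, 2016.

February 13, 2016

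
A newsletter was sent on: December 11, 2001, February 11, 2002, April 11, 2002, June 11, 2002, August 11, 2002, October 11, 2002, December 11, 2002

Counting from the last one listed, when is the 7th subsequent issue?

February 11, 2004

Gaps: 62, 59, 61, 61, 61, 61 days — not constant. Every event is on the 11th of the month.
Pattern: the 11th of every 2 months.
Next: February 2003 → February 11, 2003.
April 2003: April 11, 2003.
June 2003: June 11, 2003.
August 2003: August 11, 2003.
October 2003: October 11, 2003.
Next: December 2003 → December 11, 2003.
Next: February 2004 → February 11, 2004.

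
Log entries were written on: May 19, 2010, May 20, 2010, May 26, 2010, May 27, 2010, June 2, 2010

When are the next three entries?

June 3, 2010; June 9, 2010; June 10, 2010

The gap pattern 1, 6, 1, 6 repeats every 2 events.
These are the Wednesdays and Thursdays of each week.
The following Thursday is June 3, 2010.
Next Wednesday: June 9, 2010.
The following Thursday is June 10, 2010.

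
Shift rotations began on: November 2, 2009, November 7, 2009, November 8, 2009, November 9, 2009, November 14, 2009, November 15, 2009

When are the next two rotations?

November 16, 2009; November 21, 2009

The gap pattern 5, 1, 1, 5, 1 repeats every 3 events.
These are the Mondays, Saturdays and Sundays of each week.
Next Monday: November 16, 2009.
The following Saturday is November 21, 2009.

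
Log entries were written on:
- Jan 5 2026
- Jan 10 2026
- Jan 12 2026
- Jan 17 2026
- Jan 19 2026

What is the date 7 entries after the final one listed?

Gaps: 5, 2, 5, 2 days — not constant, but cyclic with period 2.
The events fall on every Monday and Saturday.
The following Saturday is Jan 24 2026.
Next Monday: Jan 26 2026.
The following Saturday is Jan 31 2026.
Next Monday: Feb 2 2026.
Next Saturday: Feb 7 2026.
Next Monday: Feb 9 2026.
The following Saturday is Feb 14 2026.

Feb 14 2026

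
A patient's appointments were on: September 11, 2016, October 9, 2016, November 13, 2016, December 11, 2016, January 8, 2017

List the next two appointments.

February 12, 2017; March 12, 2017

Gaps: 28, 35, 28, 28 days — a mix of 28 and 35. Every date is a Sunday.
Each is the 2nd Sunday of its month.
February 2017 — 2nd Sunday is February 12, 2017.
March 2017 — 2nd Sunday is March 12, 2017.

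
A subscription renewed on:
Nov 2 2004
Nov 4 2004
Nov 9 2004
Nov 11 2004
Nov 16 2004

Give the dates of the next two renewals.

Nov 18 2004, Nov 23 2004

The gap pattern 2, 5, 2, 5 repeats every 2 events.
These are the Tuesdays and Thursdays of each week.
Next Thursday: Nov 18 2004.
The following Tuesday is Nov 23 2004.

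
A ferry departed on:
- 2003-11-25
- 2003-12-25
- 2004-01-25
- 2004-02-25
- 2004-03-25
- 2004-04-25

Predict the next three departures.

2004-05-25, 2004-06-25, 2004-07-25

Each date is the 25th; the gaps (30, 31, 31, 29, 31) track the month lengths.
The rule is the 25th of each month.
Next: May 2004 → 2004-05-25.
Next: June 2004 → 2004-06-25.
July 2004: 2004-07-25.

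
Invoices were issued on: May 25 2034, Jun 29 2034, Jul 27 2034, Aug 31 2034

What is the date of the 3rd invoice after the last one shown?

Nov 30 2034

All Thursdays; the gaps (35, 28, 35) vary with month length.
This is the last Thursday of each month.
September 2034 ends with Thursday Sep 28 2034.
Last Thursday of October 2034: Oct 26 2034.
November 2034 ends with Thursday Nov 30 2034.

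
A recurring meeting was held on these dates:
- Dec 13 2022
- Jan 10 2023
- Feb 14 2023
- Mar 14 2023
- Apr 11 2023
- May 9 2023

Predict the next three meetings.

These are Tuesdays at 28- or 35-day spacing (28, 35, 28, 28, 28).
The pattern: 2nd Tuesday of the month.
June 2023 — 2nd Tuesday is Jun 13 2023.
July 2023 — 2nd Tuesday is Jul 11 2023.
2nd Tuesday of August 2023: Aug 8 2023.

Jun 13 2023, Jul 11 2023, Aug 8 2023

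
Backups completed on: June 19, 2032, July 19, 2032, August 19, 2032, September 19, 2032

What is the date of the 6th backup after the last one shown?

The day-of-month is always 19 (30, 31, 31 days between events).
So this recurs on the 19th of each month.
October 2032: October 19, 2032.
November 2032: November 19, 2032.
December 2032: December 19, 2032.
Next: January 2033 → January 19, 2033.
February 2033: February 19, 2033.
March 2033: March 19, 2033.

March 19, 2033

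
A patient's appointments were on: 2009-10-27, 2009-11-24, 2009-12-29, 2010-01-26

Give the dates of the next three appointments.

Every date is a Tuesday; gaps 28, 35, 28 days.
Each is the last Tuesday of its month (at least one falls on the 29th or later, ruling out '4th Tuesday').
February 2010 ends with Tuesday 2010-02-23.
March 2010 ends with Tuesday 2010-03-30.
Last Tuesday of April 2010: 2010-04-27.

2010-02-23, 2010-03-30, 2010-04-27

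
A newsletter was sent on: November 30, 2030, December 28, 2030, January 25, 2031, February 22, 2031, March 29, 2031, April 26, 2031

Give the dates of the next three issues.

These are Saturdays with 28, 28, 28, 35, 28-day gaps.
Each is the final Saturday of its month — November 30, 2030 is past the 28th, so '4th Saturday' doesn't fit.
Last Saturday of May 2031: May 31, 2031.
Last Saturday of June 2031: June 28, 2031.
July 2031 ends with Saturday July 26, 2031.

May 31, 2031; June 28, 2031; July 26, 2031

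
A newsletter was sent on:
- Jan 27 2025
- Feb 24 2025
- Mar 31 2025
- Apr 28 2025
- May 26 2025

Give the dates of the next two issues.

These are Mondays with 28, 35, 28, 28-day gaps.
Each is the final Monday of its month — Mar 31 2025 is past the 28th, so '4th Monday' doesn't fit.
Last Monday of June 2025: Jun 30 2025.
July 2025 ends with Monday Jul 28 2025.

Jun 30 2025, Jul 28 2025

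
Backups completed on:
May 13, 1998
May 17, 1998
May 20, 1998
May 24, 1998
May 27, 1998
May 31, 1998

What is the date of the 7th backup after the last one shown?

Gaps: 4, 3, 4, 3, 4 days — not constant, but cyclic with period 2.
The events fall on every Wednesday and Sunday.
Next Wednesday: June 3, 1998.
The following Sunday is June 7, 1998.
Next Wednesday: June 10, 1998.
The following Sunday is June 14, 1998.
The following Wednesday is June 17, 1998.
The following Sunday is June 21, 1998.
The following Wednesday is June 24, 1998.

June 24, 1998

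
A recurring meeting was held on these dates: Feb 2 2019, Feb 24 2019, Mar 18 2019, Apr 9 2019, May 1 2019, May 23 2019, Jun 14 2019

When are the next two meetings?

Every event comes 22 days after the last (22, 22, 22, 22, 22, 22).
Jun 14 2019 + 22 days = Jul 6 2019.
Jul 6 2019 + 22 days = Jul 28 2019.

Jul 6 2019, Jul 28 2019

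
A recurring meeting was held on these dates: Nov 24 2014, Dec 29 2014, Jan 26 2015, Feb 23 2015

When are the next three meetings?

All Mondays; the gaps (35, 28, 28) vary with month length.
This is the last Monday of each month.
March 2015 ends with Monday Mar 30 2015.
April 2015 ends with Monday Apr 27 2015.
May 2015 ends with Monday May 25 2015.

Mar 30 2015, Apr 27 2015, May 25 2015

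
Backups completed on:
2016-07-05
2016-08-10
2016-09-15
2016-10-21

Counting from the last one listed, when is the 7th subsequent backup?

2017-06-30

Gaps between consecutive events: 36, 36, 36 days — a constant 36-day interval.
2016-10-21 + 36 days = 2016-11-26.
2016-11-26 + 36 days = 2017-01-01.
2017-01-01 + 36 days = 2017-02-06.
2017-02-06 + 36 days = 2017-03-14.
2017-03-14 + 36 days = 2017-04-19.
2017-04-19 + 36 days = 2017-05-25.
2017-05-25 + 36 days = 2017-06-30.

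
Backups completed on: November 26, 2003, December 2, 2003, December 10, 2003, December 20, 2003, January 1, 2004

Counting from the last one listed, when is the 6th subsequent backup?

Intervals are 6, 8, 10, 12 days — an arithmetic progression with common difference 2.
Next gap: 14 days. January 1, 2004 + 14 days = January 15, 2004.
Next gap: 16 days. January 15, 2004 + 16 days = January 31, 2004.
Next gap: 18 days. January 31, 2004 + 18 days = February 18, 2004.
Next gap: 20 days. February 18, 2004 + 20 days = March 9, 2004.
Next gap: 22 days. March 9, 2004 + 22 days = March 31, 2004.
Next gap: 24 days. March 31, 2004 + 24 days = April 24, 2004.

April 24, 2004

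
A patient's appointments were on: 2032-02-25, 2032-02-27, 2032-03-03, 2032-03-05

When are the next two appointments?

2032-03-10, 2032-03-12

Gaps: 2, 5, 2 days — not constant, but cyclic with period 2.
The events fall on every Wednesday and Friday.
Next Wednesday: 2032-03-10.
The following Friday is 2032-03-12.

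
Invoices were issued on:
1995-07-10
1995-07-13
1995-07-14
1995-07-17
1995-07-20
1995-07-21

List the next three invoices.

The gap pattern 3, 1, 3, 3, 1 repeats every 3 events.
These are the Mondays, Thursdays and Fridays of each week.
Next Monday: 1995-07-24.
The following Thursday is 1995-07-27.
The following Friday is 1995-07-28.

1995-07-24, 1995-07-27, 1995-07-28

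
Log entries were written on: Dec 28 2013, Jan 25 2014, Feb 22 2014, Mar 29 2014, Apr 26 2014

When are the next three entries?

May 31 2014, Jun 28 2014, Jul 26 2014

All Saturdays; the gaps (28, 28, 35, 28) vary with month length.
This is the last Saturday of each month.
Last Saturday of May 2014: May 31 2014.
June 2014 ends with Saturday Jun 28 2014.
Last Saturday of July 2014: Jul 26 2014.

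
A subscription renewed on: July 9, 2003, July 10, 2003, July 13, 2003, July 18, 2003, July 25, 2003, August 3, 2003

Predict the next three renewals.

The spacing grows by 2 each time: 1, 3, 5, 7, 9 days.
Next gap: 11 days. August 3, 2003 + 11 days = August 14, 2003.
Next gap: 13 days. August 14, 2003 + 13 days = August 27, 2003.
Next gap: 15 days. August 27, 2003 + 15 days = September 11, 2003.

August 14, 2003; August 27, 2003; September 11, 2003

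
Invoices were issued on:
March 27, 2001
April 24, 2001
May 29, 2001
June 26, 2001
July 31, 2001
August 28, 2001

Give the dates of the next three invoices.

These are Tuesdays with 28, 35, 28, 35, 28-day gaps.
Each is the final Tuesday of its month — May 29, 2001 is past the 28th, so '4th Tuesday' doesn't fit.
September 2001 ends with Tuesday September 25, 2001.
October 2001 ends with Tuesday October 30, 2001.
Last Tuesday of November 2001: November 27, 2001.

September 25, 2001; October 30, 2001; November 27, 2001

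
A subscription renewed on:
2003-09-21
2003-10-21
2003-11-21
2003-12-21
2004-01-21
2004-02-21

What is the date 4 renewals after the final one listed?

The day-of-month is always 21 (30, 31, 30, 31, 31 days between events).
So this recurs on the 21st of each month.
March 2004: 2004-03-21.
Next: April 2004 → 2004-04-21.
May 2004: 2004-05-21.
Next: June 2004 → 2004-06-21.

2004-06-21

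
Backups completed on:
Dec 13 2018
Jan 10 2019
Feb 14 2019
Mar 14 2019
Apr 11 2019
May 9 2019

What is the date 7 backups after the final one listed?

Dec 12 2019

Gaps: 28, 35, 28, 28, 28 days — a mix of 28 and 35. Every date is a Thursday.
Each is the 2nd Thursday of its month.
2nd Thursday of June 2019: Jun 13 2019.
July 2019 — 2nd Thursday is Jul 11 2019.
August 2019 — 2nd Thursday is Aug 8 2019.
September 2019 — 2nd Thursday is Sep 12 2019.
October 2019 — 2nd Thursday is Oct 10 2019.
November 2019 — 2nd Thursday is Nov 14 2019.
2nd Thursday of December 2019: Dec 12 2019.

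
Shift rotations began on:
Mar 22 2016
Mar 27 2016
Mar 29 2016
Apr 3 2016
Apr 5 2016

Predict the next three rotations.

The gap pattern 5, 2, 5, 2 repeats every 2 events.
These are the Tuesdays and Sundays of each week.
Next Sunday: Apr 10 2016.
Next Tuesday: Apr 12 2016.
The following Sunday is Apr 17 2016.

Apr 10 2016, Apr 12 2016, Apr 17 2016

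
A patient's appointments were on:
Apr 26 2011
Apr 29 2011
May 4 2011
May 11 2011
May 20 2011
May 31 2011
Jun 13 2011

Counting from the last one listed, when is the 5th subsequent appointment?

Sep 16 2011

Gaps: 3, 5, 7, 9, 11, 13 days — each gap is 2 larger than the previous one.
Next gap: 15 days. Jun 13 2011 + 15 days = Jun 28 2011.
Next gap: 17 days. Jun 28 2011 + 17 days = Jul 15 2011.
Next gap: 19 days. Jul 15 2011 + 19 days = Aug 3 2011.
Next gap: 21 days. Aug 3 2011 + 21 days = Aug 24 2011.
Next gap: 23 days. Aug 24 2011 + 23 days = Sep 16 2011.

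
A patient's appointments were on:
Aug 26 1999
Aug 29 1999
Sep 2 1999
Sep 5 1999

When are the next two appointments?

Sep 9 1999, Sep 12 1999

Every event lands on a Thursday or Sunday (gaps cycle 3, 4, 3).
So the schedule is: every Thursday and Sunday.
Next Thursday: Sep 9 1999.
Next Sunday: Sep 12 1999.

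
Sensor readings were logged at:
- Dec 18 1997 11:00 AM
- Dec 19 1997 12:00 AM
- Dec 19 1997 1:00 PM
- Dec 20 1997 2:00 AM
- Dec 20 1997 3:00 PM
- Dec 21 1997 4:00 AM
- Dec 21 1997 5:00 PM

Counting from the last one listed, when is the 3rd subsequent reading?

Gaps: 13, 13, 13, 13, 13, 13 hours — each event is 13 hours after the previous one.
Dec 21 1997 5:00 PM + 13 h = Dec 22 1997 6:00 AM.
Dec 22 1997 6:00 AM + 13 h = Dec 22 1997 7:00 PM.
Dec 22 1997 7:00 PM + 13 h = Dec 23 1997 8:00 AM.

Dec 23 1997 8:00 AM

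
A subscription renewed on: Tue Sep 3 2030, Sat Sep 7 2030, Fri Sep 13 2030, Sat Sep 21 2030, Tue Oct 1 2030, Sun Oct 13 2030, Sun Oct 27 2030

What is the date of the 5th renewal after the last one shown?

Tue Feb 4 2031

The spacing grows by 2 each time: 4, 6, 8, 10, 12, 14 days.
Next gap: 16 days. Sun Oct 27 2030 + 16 days = Tue Nov 12 2030.
Next gap: 18 days. Tue Nov 12 2030 + 18 days = Sat Nov 30 2030.
Next gap: 20 days. Sat Nov 30 2030 + 20 days = Fri Dec 20 2030.
Next gap: 22 days. Fri Dec 20 2030 + 22 days = Sat Jan 11 2031.
Next gap: 24 days. Sat Jan 11 2031 + 24 days = Tue Feb 4 2031.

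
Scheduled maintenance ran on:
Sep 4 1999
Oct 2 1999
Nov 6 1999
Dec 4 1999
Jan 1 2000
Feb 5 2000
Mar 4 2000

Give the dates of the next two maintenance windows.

All dates are Saturdays, 28, 35, 28, 28, 35, 28 days apart.
Specifically, the 1st Saturday of each month.
1st Saturday of April 2000: Apr 1 2000.
1st Saturday of May 2000: May 6 2000.

Apr 1 2000, May 6 2000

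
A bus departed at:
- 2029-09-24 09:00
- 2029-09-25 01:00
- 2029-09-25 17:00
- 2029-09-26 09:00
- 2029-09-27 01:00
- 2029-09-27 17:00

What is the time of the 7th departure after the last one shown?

2029-10-02 09:00

Gaps: 16, 16, 16, 16, 16 hours — each event is 16 hours after the previous one.
2029-09-27 17:00 + 16 h = 2029-09-28 09:00.
2029-09-28 09:00 + 16 h = 2029-09-29 01:00.
2029-09-29 01:00 + 16 h = 2029-09-29 17:00.
2029-09-29 17:00 + 16 h = 2029-09-30 09:00.
2029-09-30 09:00 + 16 h = 2029-10-01 01:00.
2029-10-01 01:00 + 16 h = 2029-10-01 17:00.
2029-10-01 17:00 + 16 h = 2029-10-02 09:00.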